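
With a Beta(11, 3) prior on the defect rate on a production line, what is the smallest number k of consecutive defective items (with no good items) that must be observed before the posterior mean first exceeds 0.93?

k = 29

After k defective items and 0 good items the posterior is Beta(11+k, 3), with mean (11+k)/(11+3+k).
Set (11+k)/(14+k) > 0.93 and solve: k > (0.93·14 − 11)/(1 − 0.93) = 28.857.
The smallest integer exceeding 28.857 is 29, and checking k=29: (40)/(43) = 0.9302 > 0.93.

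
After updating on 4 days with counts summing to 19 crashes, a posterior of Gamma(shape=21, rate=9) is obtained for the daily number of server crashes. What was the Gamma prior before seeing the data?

Gamma(shape=2, rate=5)

Gamma–Poisson conjugacy: posterior shape = α + Σxᵢ, posterior rate = β + n.
So α = 21 − 19 = 2 and β = 9 − 4 = 5.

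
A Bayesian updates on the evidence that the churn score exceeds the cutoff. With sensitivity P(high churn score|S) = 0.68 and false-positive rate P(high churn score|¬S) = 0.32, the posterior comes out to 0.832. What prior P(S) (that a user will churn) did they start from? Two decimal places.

P(S) = 0.70

Bayes' rule in odds form gives O(S|E) = O(S)·[P(E|S)/P(E|¬S)], hence O(S) = O(S|E)/LR.
Posterior odds = 0.832/(1−0.832) = 4.9524. LR = 0.68/0.32 = 2.1250.
Prior odds = 4.9524/2.1250 = 2.3305, so P(S) = 2.3305/(1+2.3305) ≈ 0.70.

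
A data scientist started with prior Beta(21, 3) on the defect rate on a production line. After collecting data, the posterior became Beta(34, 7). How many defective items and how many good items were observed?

Beta is conjugate to the binomial likelihood: posterior = Beta(a+s, b+f).
Match parameters: s=34−21=13, f=7−3=4.

13 defective items and 4 good items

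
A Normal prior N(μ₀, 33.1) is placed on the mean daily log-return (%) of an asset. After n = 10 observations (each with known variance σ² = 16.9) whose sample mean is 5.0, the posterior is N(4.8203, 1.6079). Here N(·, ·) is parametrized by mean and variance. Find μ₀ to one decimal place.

The posterior mean is a precision-weighted average: μ_n = (τ₀μ₀ + τ_data·x̄)/(τ₀+τ_data), with τ₀=1/σ₀² and τ_data=n/σ².
Here τ₀ = 1/33.1 = 0.030211 and τ_data = 10/16.9 = 0.591716, so τ_n = 0.621927.
Rearranging for μ₀: μ₀ = (μ_n·τ_n − τ_data·x̄)/τ₀ = (4.8203·0.621927 − 0.591716·5.0) / 0.030211 = 0.039295/0.030211 ≈ 1.3.

μ₀ = 1.3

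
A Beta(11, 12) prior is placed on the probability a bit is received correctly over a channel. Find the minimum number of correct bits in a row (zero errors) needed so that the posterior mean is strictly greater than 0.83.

After k correct bits and 0 errors the posterior is Beta(11+k, 12), with mean (11+k)/(11+12+k).
Set (11+k)/(23+k) > 0.83 and solve: k > (0.83·23 − 11)/(1 − 0.83) = 47.588.
The smallest integer exceeding 47.588 is 48.

k = 48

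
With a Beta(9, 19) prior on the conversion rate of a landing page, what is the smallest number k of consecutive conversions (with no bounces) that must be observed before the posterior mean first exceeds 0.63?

k = 24

After k conversions and 0 bounces the posterior is Beta(9+k, 19), with mean (9+k)/(9+19+k).
Set (9+k)/(28+k) > 0.63 and solve: k > (0.63·28 − 9)/(1 − 0.63) = 23.351.
The smallest integer exceeding 23.351 is 24, and checking k=24: (33)/(52) = 0.6346 > 0.63.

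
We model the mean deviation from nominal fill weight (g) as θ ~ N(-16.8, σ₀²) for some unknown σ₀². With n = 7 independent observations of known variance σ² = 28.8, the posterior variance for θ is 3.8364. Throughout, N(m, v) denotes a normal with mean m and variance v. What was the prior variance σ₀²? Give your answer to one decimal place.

σ₀² = 56.8

For the Normal–Normal model with known σ², precisions add: τ_n = τ₀ + n/σ².
So 1/σ₀² = 1/3.8364 − 7/28.8 = 0.260661 − 0.243056 = 0.017605.
Hence σ₀² = 1/0.017605 ≈ 56.8.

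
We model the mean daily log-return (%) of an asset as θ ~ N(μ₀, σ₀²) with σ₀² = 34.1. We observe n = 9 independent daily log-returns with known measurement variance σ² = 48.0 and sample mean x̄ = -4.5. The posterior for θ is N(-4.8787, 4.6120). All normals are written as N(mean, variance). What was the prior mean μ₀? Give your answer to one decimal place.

With known observation variance, the Normal–Normal posterior has precision τ_n = τ₀ + n/σ² and mean μ_n = (τ₀μ₀ + (n/σ²)x̄)/τ_n.
Here τ₀ = 1/34.1 = 0.029326 and τ_data = 9/48.0 = 0.187500, so τ_n = 0.216826.
Rearranging for μ₀: μ₀ = (μ_n·τ_n − τ_data·x̄)/τ₀ = (-4.8787·0.216826 − 0.187500·-4.5) / 0.029326 = -0.214079/0.029326 ≈ -7.3.

μ₀ = -7.3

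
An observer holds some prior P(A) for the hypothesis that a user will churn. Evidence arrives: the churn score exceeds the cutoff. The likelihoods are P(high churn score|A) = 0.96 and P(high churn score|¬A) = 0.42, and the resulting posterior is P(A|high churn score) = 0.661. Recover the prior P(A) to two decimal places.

P(A) = 0.46

Bayes' rule in odds form gives O(A|E) = O(A)·[P(E|A)/P(E|¬A)], hence O(A) = O(A|E)/LR.
Posterior odds = 0.661/(1−0.661) = 1.9499. LR = 0.96/0.42 = 2.2857.
Prior odds = 1.9499/2.2857 = 0.8531, so P(A) = 0.8531/(1+0.8531) ≈ 0.46.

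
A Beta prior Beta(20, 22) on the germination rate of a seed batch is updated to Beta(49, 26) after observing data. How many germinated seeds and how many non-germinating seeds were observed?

A Beta(α, β) prior with s successes and f failures in binomial data gives a Beta(α+s, β+f) posterior.
So s = 49 − 20 = 29 and f = 26 − 22 = 4.

29 germinated seeds and 4 non-germinating seeds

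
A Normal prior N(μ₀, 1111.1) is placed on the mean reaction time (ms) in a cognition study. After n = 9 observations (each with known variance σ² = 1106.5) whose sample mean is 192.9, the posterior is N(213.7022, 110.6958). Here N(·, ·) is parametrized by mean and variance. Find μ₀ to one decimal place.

The posterior mean is a precision-weighted average: μ_n = (τ₀μ₀ + τ_data·x̄)/(τ₀+τ_data), with τ₀=1/σ₀² and τ_data=n/σ².
Here τ₀ = 1/1111.1 = 0.000900 and τ_data = 9/1106.5 = 0.008134, so τ_n = 0.009034.
Rearranging for μ₀: μ₀ = (μ_n·τ_n − τ_data·x̄)/τ₀ = (213.7022·0.009034 − 0.008134·192.9) / 0.000900 = 0.361537/0.000900 ≈ 401.7.

μ₀ = 401.7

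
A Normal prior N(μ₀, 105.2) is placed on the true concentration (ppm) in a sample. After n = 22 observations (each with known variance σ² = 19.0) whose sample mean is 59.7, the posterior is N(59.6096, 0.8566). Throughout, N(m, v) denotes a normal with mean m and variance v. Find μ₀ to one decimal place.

The posterior mean is a precision-weighted average: μ_n = (τ₀μ₀ + τ_data·x̄)/(τ₀+τ_data), with τ₀=1/σ₀² and τ_data=n/σ².
Here τ₀ = 1/105.2 = 0.009506 and τ_data = 22/19.0 = 1.157895, so τ_n = 1.167401.
Rearranging for μ₀: μ₀ = (μ_n·τ_n − τ_data·x̄)/τ₀ = (59.6096·1.167401 − 1.157895·59.7) / 0.009506 = 0.461975/0.009506 ≈ 48.6.

μ₀ = 48.6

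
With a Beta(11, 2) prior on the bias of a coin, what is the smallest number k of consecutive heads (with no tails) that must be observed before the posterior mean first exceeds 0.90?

k = 8

After k heads and 0 tails the posterior is Beta(11+k, 2), with mean (11+k)/(11+2+k).
Set (11+k)/(13+k) > 0.90 and solve: k > (0.90·13 − 11)/(1 − 0.90) = 7.000.
The smallest integer exceeding 7.000 is 8, and checking k=8: (19)/(21) = 0.9048 > 0.90.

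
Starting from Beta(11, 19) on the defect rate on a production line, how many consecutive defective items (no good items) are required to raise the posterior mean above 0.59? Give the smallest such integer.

k = 17

After k defective items and 0 good items the posterior is Beta(11+k, 19), with mean (11+k)/(11+19+k).
Set (11+k)/(30+k) > 0.59 and solve: k > (0.59·30 − 11)/(1 − 0.59) = 16.341.
The smallest integer exceeding 16.341 is 17, and checking k=17: (28)/(47) = 0.5957 > 0.59.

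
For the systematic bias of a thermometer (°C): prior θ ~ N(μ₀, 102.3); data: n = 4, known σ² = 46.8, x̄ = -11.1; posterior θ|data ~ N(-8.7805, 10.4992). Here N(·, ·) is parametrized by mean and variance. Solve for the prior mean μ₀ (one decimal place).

μ₀ = 11.5

With known observation variance, the Normal–Normal posterior has precision τ_n = τ₀ + n/σ² and mean μ_n = (τ₀μ₀ + (n/σ²)x̄)/τ_n.
Here τ₀ = 1/102.3 = 0.009775 and τ_data = 4/46.8 = 0.085470, so τ_n = 0.095245.
Rearranging for μ₀: μ₀ = (μ_n·τ_n − τ_data·x̄)/τ₀ = (-8.7805·0.095245 − 0.085470·-11.1) / 0.009775 = 0.112418/0.009775 ≈ 11.5.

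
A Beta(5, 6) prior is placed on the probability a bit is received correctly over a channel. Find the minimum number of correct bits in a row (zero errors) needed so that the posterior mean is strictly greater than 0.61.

k = 5

After k correct bits and 0 errors the posterior is Beta(5+k, 6), with mean (5+k)/(5+6+k).
Set (5+k)/(11+k) > 0.61 and solve: k > (0.61·11 − 5)/(1 − 0.61) = 4.385.
The smallest integer exceeding 4.385 is 5.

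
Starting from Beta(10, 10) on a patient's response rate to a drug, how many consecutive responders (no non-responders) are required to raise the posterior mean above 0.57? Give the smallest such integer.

After k responders and 0 non-responders the posterior is Beta(10+k, 10), with mean (10+k)/(10+10+k).
Set (10+k)/(20+k) > 0.57 and solve: k > (0.57·20 − 10)/(1 − 0.57) = 3.256.
The smallest integer exceeding 3.256 is 4.

k = 4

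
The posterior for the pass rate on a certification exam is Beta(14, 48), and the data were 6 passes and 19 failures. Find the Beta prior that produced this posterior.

Beta is conjugate to the binomial likelihood: posterior = Beta(a+s, b+f).
Subtract the data counts: 14−6=8, 48−19=29.

Beta(8, 29)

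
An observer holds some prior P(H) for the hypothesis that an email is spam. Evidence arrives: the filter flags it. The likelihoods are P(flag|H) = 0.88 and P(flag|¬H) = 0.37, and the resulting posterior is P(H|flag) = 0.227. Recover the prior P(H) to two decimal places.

P(H) = 0.11

In odds form, posterior odds = prior odds × likelihood ratio, so prior odds = posterior odds ÷ LR.
Posterior odds = 0.227/(1−0.227) = 0.2937. LR = 0.88/0.37 = 2.3784.
Prior odds = 0.2937/2.3784 = 0.1235, so P(H) = 0.1235/(1+0.1235) ≈ 0.11.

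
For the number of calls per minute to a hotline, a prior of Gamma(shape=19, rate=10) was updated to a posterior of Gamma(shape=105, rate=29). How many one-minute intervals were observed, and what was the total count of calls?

n = 19 one-minute intervals with total 86 calls

Gamma–Poisson conjugacy: posterior shape = α + Σxᵢ, posterior rate = β + n.
Matching: Σxᵢ = 105 − 19 = 86 and n = 29 − 10 = 19.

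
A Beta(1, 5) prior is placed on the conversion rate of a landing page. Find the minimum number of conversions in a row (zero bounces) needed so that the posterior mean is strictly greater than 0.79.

k = 18

After k conversions and 0 bounces the posterior is Beta(1+k, 5), with mean (1+k)/(1+5+k).
Set (1+k)/(6+k) > 0.79 and solve: k > (0.79·6 − 1)/(1 − 0.79) = 17.810.
The smallest integer exceeding 17.810 is 18.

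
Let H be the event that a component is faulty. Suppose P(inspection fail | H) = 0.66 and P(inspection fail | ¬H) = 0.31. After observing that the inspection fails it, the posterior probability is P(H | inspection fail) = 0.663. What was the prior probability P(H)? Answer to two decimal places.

P(H) = 0.48

In odds form, posterior odds = prior odds × likelihood ratio, so prior odds = posterior odds ÷ LR.
Posterior odds = 0.663/(1−0.663) = 1.9674. LR = 0.66/0.31 = 2.1290.
Prior odds = 1.9674/2.1290 = 0.9241, so P(H) = 0.9241/(1+0.9241) ≈ 0.48.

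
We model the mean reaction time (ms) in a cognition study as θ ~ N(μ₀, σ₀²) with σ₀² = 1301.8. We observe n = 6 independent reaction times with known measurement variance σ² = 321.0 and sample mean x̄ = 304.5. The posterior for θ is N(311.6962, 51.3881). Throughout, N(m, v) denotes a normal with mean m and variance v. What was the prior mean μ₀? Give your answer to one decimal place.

The posterior mean is a precision-weighted average: μ_n = (τ₀μ₀ + τ_data·x̄)/(τ₀+τ_data), with τ₀=1/σ₀² and τ_data=n/σ².
Here τ₀ = 1/1301.8 = 0.000768 and τ_data = 6/321.0 = 0.018692, so τ_n = 0.019460.
Rearranging for μ₀: μ₀ = (μ_n·τ_n − τ_data·x̄)/τ₀ = (311.6962·0.019460 − 0.018692·304.5) / 0.000768 = 0.373894/0.000768 ≈ 486.8.

μ₀ = 486.8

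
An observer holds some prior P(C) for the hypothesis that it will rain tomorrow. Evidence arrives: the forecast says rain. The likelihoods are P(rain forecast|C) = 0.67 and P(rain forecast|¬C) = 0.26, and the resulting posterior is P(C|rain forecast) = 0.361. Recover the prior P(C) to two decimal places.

P(C) = 0.18

In odds form, posterior odds = prior odds × likelihood ratio, so prior odds = posterior odds ÷ LR.
Posterior odds = 0.361/(1−0.361) = 0.5649. LR = 0.67/0.26 = 2.5769.
Prior odds = 0.5649/2.5769 = 0.2192, so P(C) = 0.2192/(1+0.2192) ≈ 0.18.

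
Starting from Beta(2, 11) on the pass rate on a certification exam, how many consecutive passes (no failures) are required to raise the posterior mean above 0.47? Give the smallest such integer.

After k passes and 0 failures the posterior is Beta(2+k, 11), with mean (2+k)/(2+11+k).
Set (2+k)/(13+k) > 0.47 and solve: k > (0.47·13 − 2)/(1 − 0.47) = 7.755.
The smallest integer exceeding 7.755 is 8, and checking k=8: (10)/(21) = 0.4762 > 0.47.

k = 8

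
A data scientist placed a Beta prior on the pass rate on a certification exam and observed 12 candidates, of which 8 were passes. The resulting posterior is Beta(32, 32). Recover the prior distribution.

Beta is conjugate to the binomial likelihood: posterior = Beta(a+s, b+f).
So a = 32 − 8 = 24 and b = 32 − 4 = 28.

Beta(24, 28)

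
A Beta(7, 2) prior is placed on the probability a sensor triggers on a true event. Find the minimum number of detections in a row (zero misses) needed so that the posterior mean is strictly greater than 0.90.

After k detections and 0 misses the posterior is Beta(7+k, 2), with mean (7+k)/(7+2+k).
Set (7+k)/(9+k) > 0.90 and solve: k > (0.90·9 − 7)/(1 − 0.90) = 11.000.
The smallest integer exceeding 11.000 is 12, and checking k=12: (19)/(21) = 0.9048 > 0.90.

k = 12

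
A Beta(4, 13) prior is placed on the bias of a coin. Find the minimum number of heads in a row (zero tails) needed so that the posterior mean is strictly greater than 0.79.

After k heads and 0 tails the posterior is Beta(4+k, 13), with mean (4+k)/(4+13+k).
Set (4+k)/(17+k) > 0.79 and solve: k > (0.79·17 − 4)/(1 − 0.79) = 44.905.
The smallest integer exceeding 44.905 is 45.

k = 45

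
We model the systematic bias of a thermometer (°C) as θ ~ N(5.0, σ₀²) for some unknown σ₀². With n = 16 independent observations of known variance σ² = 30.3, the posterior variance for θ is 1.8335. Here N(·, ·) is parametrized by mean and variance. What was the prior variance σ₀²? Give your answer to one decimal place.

For the Normal–Normal model with known σ², precisions add: τ_n = τ₀ + n/σ².
So 1/σ₀² = 1/1.8335 − 16/30.3 = 0.545405 − 0.528053 = 0.017352.
Hence σ₀² = 1/0.017352 ≈ 57.6.

σ₀² = 57.6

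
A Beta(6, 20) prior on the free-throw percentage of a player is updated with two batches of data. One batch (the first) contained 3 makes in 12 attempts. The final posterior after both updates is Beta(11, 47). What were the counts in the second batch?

2 makes and 18 misses

Because Beta–binomial updating is additive in the counts, the combined data contributed (α_post−α_prior, β_post−β_prior) successes and failures.
Total across both batches: 11−6=5 makes, 47−20=27 misses.
Subtract the first batch: 5−3=2 makes and 27−9=18 misses.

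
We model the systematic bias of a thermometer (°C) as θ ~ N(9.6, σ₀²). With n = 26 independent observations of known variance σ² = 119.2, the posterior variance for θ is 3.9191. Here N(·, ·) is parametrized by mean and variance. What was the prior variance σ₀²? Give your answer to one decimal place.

For the Normal–Normal model with known σ², precisions add: τ_n = τ₀ + n/σ².
So 1/σ₀² = 1/3.9191 − 26/119.2 = 0.255161 − 0.218121 = 0.037040.
Hence σ₀² = 1/0.037040 ≈ 27.0.

σ₀² = 27.0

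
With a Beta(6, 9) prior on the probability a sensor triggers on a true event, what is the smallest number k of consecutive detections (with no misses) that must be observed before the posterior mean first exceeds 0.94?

After k detections and 0 misses the posterior is Beta(6+k, 9), with mean (6+k)/(6+9+k).
Set (6+k)/(15+k) > 0.94 and solve: k > (0.94·15 − 6)/(1 − 0.94) = 135.000.
The smallest integer exceeding 135.000 is 136.

k = 136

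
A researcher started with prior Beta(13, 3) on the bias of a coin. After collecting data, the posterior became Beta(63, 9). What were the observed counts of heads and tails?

A Beta(α, β) prior with s successes and f failures in binomial data gives a Beta(α+s, β+f) posterior.
Match parameters: s=63−13=50, f=9−3=6.

50 heads and 6 tails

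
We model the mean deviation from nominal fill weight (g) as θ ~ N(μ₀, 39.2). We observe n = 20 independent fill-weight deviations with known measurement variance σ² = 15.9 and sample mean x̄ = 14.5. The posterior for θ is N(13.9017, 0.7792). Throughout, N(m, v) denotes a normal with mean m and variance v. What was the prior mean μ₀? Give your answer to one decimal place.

μ₀ = -15.6

With known observation variance, the Normal–Normal posterior has precision τ_n = τ₀ + n/σ² and mean μ_n = (τ₀μ₀ + (n/σ²)x̄)/τ_n.
Here τ₀ = 1/39.2 = 0.025510 and τ_data = 20/15.9 = 1.257862, so τ_n = 1.283372.
Rearranging for μ₀: μ₀ = (μ_n·τ_n − τ_data·x̄)/τ₀ = (13.9017·1.283372 − 1.257862·14.5) / 0.025510 = -0.397946/0.025510 ≈ -15.6.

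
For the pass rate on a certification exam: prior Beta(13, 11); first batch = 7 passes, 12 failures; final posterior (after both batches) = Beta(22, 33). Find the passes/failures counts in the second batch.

Sequential conjugate updates are equivalent to a single update on the pooled data, so total successes = posterior α − prior α and total failures = posterior β − prior β.
Total across both batches: 22−13=9 passes, 33−11=22 failures.
Subtract the first batch: 9−7=2 passes and 22−12=10 failures.

2 passes and 10 failures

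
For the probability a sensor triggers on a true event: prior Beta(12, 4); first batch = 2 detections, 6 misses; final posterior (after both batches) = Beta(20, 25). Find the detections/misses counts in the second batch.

Sequential conjugate updates are equivalent to a single update on the pooled data, so total successes = posterior α − prior α and total failures = posterior β − prior β.
Total across both batches: 20−12=8 detections, 25−4=21 misses.
Subtract the first batch: 8−2=6 detections and 21−6=15 misses.

6 detections and 15 misses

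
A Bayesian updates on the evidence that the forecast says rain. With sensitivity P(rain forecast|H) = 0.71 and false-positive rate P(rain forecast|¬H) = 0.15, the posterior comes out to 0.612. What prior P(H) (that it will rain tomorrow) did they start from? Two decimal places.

P(H) = 0.25

In odds form, posterior odds = prior odds × likelihood ratio, so prior odds = posterior odds ÷ LR.
Posterior odds = 0.612/(1−0.612) = 1.5773. LR = 0.71/0.15 = 4.7333.
Prior odds = 1.5773/4.7333 = 0.3332, so P(H) = 0.3332/(1+0.3332) ≈ 0.25.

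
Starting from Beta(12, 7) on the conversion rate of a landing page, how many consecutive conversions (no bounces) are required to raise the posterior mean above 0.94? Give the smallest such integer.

After k conversions and 0 bounces the posterior is Beta(12+k, 7), with mean (12+k)/(12+7+k).
Set (12+k)/(19+k) > 0.94 and solve: k > (0.94·19 − 12)/(1 − 0.94) = 97.667.
The smallest integer exceeding 97.667 is 98, and checking k=98: (110)/(117) = 0.9402 > 0.94.

k = 98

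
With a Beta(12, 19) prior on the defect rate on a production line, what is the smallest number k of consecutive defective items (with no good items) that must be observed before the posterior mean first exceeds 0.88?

After k defective items and 0 good items the posterior is Beta(12+k, 19), with mean (12+k)/(12+19+k).
Set (12+k)/(31+k) > 0.88 and solve: k > (0.88·31 − 12)/(1 − 0.88) = 127.333.
The smallest integer exceeding 127.333 is 128.

k = 128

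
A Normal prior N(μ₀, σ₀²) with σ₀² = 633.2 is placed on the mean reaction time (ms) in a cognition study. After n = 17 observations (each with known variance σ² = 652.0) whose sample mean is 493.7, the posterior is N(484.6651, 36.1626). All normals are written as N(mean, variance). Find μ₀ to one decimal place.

The posterior mean is a precision-weighted average: μ_n = (τ₀μ₀ + τ_data·x̄)/(τ₀+τ_data), with τ₀=1/σ₀² and τ_data=n/σ².
Here τ₀ = 1/633.2 = 0.001579 and τ_data = 17/652.0 = 0.026074, so τ_n = 0.027653.
Rearranging for μ₀: μ₀ = (μ_n·τ_n − τ_data·x̄)/τ₀ = (484.6651·0.027653 − 0.026074·493.7) / 0.001579 = 0.529710/0.001579 ≈ 335.5.

μ₀ = 335.5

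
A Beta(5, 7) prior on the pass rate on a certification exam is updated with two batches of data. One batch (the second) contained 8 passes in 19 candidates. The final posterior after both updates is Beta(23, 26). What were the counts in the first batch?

10 passes and 8 failures

Because Beta–binomial updating is additive in the counts, the combined data contributed (α_post−α_prior, β_post−β_prior) successes and failures.
Total across both batches: 23−5=18 passes, 26−7=19 failures.
Subtract the second batch: 18−8=10 passes and 19−11=8 failures.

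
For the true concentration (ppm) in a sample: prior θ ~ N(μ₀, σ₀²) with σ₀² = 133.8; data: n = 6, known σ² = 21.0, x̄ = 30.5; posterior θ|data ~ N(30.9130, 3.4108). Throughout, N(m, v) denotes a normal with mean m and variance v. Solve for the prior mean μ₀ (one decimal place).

μ₀ = 46.7

With known observation variance, the Normal–Normal posterior has precision τ_n = τ₀ + n/σ² and mean μ_n = (τ₀μ₀ + (n/σ²)x̄)/τ_n.
Here τ₀ = 1/133.8 = 0.007474 and τ_data = 6/21.0 = 0.285714, so τ_n = 0.293188.
Rearranging for μ₀: μ₀ = (μ_n·τ_n − τ_data·x̄)/τ₀ = (30.9130·0.293188 − 0.285714·30.5) / 0.007474 = 0.349044/0.007474 ≈ 46.7.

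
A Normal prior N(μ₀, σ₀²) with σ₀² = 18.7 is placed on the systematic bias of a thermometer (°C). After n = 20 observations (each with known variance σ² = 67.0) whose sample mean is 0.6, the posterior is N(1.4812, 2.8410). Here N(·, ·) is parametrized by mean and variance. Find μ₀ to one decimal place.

The posterior mean is a precision-weighted average: μ_n = (τ₀μ₀ + τ_data·x̄)/(τ₀+τ_data), with τ₀=1/σ₀² and τ_data=n/σ².
Here τ₀ = 1/18.7 = 0.053476 and τ_data = 20/67.0 = 0.298507, so τ_n = 0.351983.
Rearranging for μ₀: μ₀ = (μ_n·τ_n − τ_data·x̄)/τ₀ = (1.4812·0.351983 − 0.298507·0.6) / 0.053476 = 0.342253/0.053476 ≈ 6.4.

μ₀ = 6.4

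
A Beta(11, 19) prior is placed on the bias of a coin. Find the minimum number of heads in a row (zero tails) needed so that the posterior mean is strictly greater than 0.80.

After k heads and 0 tails the posterior is Beta(11+k, 19), with mean (11+k)/(11+19+k).
Set (11+k)/(30+k) > 0.80 and solve: k > (0.80·30 − 11)/(1 − 0.80) = 65.000.
The smallest integer exceeding 65.000 is 66.

k = 66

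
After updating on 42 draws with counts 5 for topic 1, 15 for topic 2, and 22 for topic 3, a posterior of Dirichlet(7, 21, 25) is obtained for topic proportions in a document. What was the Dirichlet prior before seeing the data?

Dirichlet(2, 6, 3)

For a Dirichlet(α) prior with multinomial counts c, the posterior is Dirichlet(α + c) componentwise.
Subtract each count from the matching posterior parameter: 7−5=2, 21−15=6, 25−22=3.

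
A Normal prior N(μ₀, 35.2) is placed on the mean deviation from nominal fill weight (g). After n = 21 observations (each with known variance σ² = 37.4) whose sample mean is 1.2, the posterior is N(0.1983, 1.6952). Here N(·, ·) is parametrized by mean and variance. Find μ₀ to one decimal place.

With known observation variance, the Normal–Normal posterior has precision τ_n = τ₀ + n/σ² and mean μ_n = (τ₀μ₀ + (n/σ²)x̄)/τ_n.
Here τ₀ = 1/35.2 = 0.028409 and τ_data = 21/37.4 = 0.561497, so τ_n = 0.589906.
Rearranging for μ₀: μ₀ = (μ_n·τ_n − τ_data·x̄)/τ₀ = (0.1983·0.589906 − 0.561497·1.2) / 0.028409 = -0.556818/0.028409 ≈ -19.6.

μ₀ = -19.6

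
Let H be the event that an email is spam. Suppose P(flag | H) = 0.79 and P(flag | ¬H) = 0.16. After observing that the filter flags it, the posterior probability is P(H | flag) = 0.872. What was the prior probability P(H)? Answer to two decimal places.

In odds form, posterior odds = prior odds × likelihood ratio, so prior odds = posterior odds ÷ LR.
Posterior odds = 0.872/(1−0.872) = 6.8125. LR = 0.79/0.16 = 4.9375.
Prior odds = 6.8125/4.9375 = 1.3797, so P(H) = 1.3797/(1+1.3797) ≈ 0.58.

P(H) = 0.58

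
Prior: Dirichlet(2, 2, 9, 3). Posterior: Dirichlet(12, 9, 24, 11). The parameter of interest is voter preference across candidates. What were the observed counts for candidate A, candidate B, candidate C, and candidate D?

For a Dirichlet(α) prior with multinomial counts c, the posterior is Dirichlet(α + c) componentwise.
Counts are posterior − prior componentwise: 12−2=10, 9−2=7, 24−9=15, 11−3=8.

counts (10, 7, 15, 8)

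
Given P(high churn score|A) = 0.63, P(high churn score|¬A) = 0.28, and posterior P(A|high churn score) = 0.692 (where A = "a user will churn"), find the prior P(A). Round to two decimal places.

Bayes' rule in odds form gives O(A|E) = O(A)·[P(E|A)/P(E|¬A)], hence O(A) = O(A|E)/LR.
Posterior odds = 0.692/(1−0.692) = 2.2468. LR = 0.63/0.28 = 2.2500.
Prior odds = 2.2468/2.2500 = 0.9986, so P(A) = 0.9986/(1+0.9986) ≈ 0.50.

P(A) = 0.50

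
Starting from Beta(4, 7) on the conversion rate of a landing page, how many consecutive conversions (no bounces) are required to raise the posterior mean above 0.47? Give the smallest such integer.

After k conversions and 0 bounces the posterior is Beta(4+k, 7), with mean (4+k)/(4+7+k).
Set (4+k)/(11+k) > 0.47 and solve: k > (0.47·11 − 4)/(1 − 0.47) = 2.208.
The smallest integer exceeding 2.208 is 3.

k = 3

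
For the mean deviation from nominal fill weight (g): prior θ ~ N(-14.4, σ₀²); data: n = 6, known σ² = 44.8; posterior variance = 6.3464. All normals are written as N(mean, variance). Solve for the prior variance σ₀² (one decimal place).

σ₀² = 42.3

For the Normal–Normal model with known σ², precisions add: τ_n = τ₀ + n/σ².
So 1/σ₀² = 1/6.3464 − 6/44.8 = 0.157570 − 0.133929 = 0.023641.
Hence σ₀² = 1/0.023641 ≈ 42.3.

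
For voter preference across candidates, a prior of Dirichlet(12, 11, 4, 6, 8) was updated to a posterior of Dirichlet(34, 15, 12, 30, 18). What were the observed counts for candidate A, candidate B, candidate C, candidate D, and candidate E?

counts (22, 4, 8, 24, 10)

For a Dirichlet(α) prior with multinomial counts c, the posterior is Dirichlet(α + c) componentwise.
Counts are posterior − prior componentwise: 34−12=22, 15−11=4, 12−4=8, 30−6=24, 18−8=10.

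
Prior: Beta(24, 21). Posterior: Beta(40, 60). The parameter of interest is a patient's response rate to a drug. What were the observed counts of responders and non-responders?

16 responders and 39 non-responders

Beta is conjugate to the binomial likelihood: posterior = Beta(α+s, β+f).
So s = 40 − 24 = 16 and f = 60 − 21 = 39.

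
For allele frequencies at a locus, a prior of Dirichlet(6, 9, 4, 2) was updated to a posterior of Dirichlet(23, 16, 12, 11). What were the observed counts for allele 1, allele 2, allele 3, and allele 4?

counts (17, 7, 8, 9)

For a Dirichlet(α) prior with multinomial counts c, the posterior is Dirichlet(α + c) componentwise.
Counts are posterior − prior componentwise: 23−6=17, 16−9=7, 12−4=8, 11−2=9.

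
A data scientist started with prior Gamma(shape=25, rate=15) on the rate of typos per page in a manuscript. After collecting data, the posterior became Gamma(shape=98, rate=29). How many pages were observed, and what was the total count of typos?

A Gamma(α, β) prior (rate parametrization) on a Poisson rate with n observations summing to S gives posterior Gamma(α+S, β+n).
Matching: Σxᵢ = 98 − 25 = 73 and n = 29 − 15 = 14.

n = 14 pages with total 73 typos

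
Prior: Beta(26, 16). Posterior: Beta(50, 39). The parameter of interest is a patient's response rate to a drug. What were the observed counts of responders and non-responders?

24 responders and 23 non-responders

Beta is conjugate to the binomial likelihood: posterior = Beta(α+s, β+f).
Match parameters: s=50−26=24, f=39−16=23.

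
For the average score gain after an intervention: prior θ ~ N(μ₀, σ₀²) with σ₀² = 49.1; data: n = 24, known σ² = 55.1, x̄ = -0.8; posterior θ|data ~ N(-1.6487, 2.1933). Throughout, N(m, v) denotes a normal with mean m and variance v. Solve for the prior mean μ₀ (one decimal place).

μ₀ = -19.8

With known observation variance, the Normal–Normal posterior has precision τ_n = τ₀ + n/σ² and mean μ_n = (τ₀μ₀ + (n/σ²)x̄)/τ_n.
Here τ₀ = 1/49.1 = 0.020367 and τ_data = 24/55.1 = 0.435572, so τ_n = 0.455939.
Rearranging for μ₀: μ₀ = (μ_n·τ_n − τ_data·x̄)/τ₀ = (-1.6487·0.455939 − 0.435572·-0.8) / 0.020367 = -0.403249/0.020367 ≈ -19.8.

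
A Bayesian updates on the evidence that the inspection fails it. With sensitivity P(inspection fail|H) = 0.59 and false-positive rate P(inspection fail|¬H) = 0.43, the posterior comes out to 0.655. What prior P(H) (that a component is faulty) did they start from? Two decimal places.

P(H) = 0.58

Bayes' rule in odds form gives O(H|E) = O(H)·[P(E|H)/P(E|¬H)], hence O(H) = O(H|E)/LR.
Posterior odds = 0.655/(1−0.655) = 1.8986. LR = 0.59/0.43 = 1.3721.
Prior odds = 1.8986/1.3721 = 1.3837, so P(H) = 1.3837/(1+1.3837) ≈ 0.58.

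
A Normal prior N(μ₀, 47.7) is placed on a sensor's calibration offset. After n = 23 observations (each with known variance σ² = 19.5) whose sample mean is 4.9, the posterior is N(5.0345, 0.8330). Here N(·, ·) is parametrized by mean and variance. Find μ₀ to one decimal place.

μ₀ = 12.6

The posterior mean is a precision-weighted average: μ_n = (τ₀μ₀ + τ_data·x̄)/(τ₀+τ_data), with τ₀=1/σ₀² and τ_data=n/σ².
Here τ₀ = 1/47.7 = 0.020964 and τ_data = 23/19.5 = 1.179487, so τ_n = 1.200451.
Rearranging for μ₀: μ₀ = (μ_n·τ_n − τ_data·x̄)/τ₀ = (5.0345·1.200451 − 1.179487·4.9) / 0.020964 = 0.264184/0.020964 ≈ 12.6.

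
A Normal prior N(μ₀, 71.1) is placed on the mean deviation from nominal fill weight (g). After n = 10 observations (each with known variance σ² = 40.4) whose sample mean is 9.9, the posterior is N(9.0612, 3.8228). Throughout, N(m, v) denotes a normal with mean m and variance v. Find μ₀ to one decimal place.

μ₀ = -5.7

With known observation variance, the Normal–Normal posterior has precision τ_n = τ₀ + n/σ² and mean μ_n = (τ₀μ₀ + (n/σ²)x̄)/τ_n.
Here τ₀ = 1/71.1 = 0.014065 and τ_data = 10/40.4 = 0.247525, so τ_n = 0.261590.
Rearranging for μ₀: μ₀ = (μ_n·τ_n − τ_data·x̄)/τ₀ = (9.0612·0.261590 − 0.247525·9.9) / 0.014065 = -0.080178/0.014065 ≈ -5.7.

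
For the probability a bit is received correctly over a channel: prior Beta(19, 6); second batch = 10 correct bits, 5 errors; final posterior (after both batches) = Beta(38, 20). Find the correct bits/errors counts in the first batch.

Sequential conjugate updates are equivalent to a single update on the pooled data, so total successes = posterior α − prior α and total failures = posterior β − prior β.
Total across both batches: 38−19=19 correct bits, 20−6=14 errors.
Subtract the second batch: 19−10=9 correct bits and 14−5=9 errors.

9 correct bits and 9 errors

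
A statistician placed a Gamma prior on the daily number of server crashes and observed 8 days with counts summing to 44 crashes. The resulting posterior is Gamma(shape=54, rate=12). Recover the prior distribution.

A Gamma(α, β) prior (rate parametrization) on a Poisson rate with n observations summing to S gives posterior Gamma(α+S, β+n).
So α = 54 − 44 = 10 and β = 12 − 8 = 4.

Gamma(shape=10, rate=4)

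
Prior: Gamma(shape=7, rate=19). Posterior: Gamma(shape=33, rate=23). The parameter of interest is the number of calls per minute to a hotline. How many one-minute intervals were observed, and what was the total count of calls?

Gamma–Poisson conjugacy: posterior shape = α + Σxᵢ, posterior rate = β + n.
Matching: Σxᵢ = 33 − 7 = 26 and n = 23 − 19 = 4.

n = 4 one-minute intervals with total 26 calls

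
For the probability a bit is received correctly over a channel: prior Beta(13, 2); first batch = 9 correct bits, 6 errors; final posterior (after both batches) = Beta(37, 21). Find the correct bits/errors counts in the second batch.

15 correct bits and 13 errors

Because Beta–binomial updating is additive in the counts, the combined data contributed (α_post−α_prior, β_post−β_prior) successes and failures.
Total across both batches: 37−13=24 correct bits, 21−2=19 errors.
Subtract the first batch: 24−9=15 correct bits and 19−6=13 errors.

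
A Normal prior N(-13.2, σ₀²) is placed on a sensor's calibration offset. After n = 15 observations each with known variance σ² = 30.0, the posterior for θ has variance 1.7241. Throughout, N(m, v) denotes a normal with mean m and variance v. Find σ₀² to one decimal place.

Posterior precision equals prior precision plus data precision: 1/σ_n² = 1/σ₀² + n/σ².
So 1/σ₀² = 1/1.7241 − 15/30.0 = 0.580013 − 0.500000 = 0.080013.
Hence σ₀² = 1/0.080013 ≈ 12.5.

σ₀² = 12.5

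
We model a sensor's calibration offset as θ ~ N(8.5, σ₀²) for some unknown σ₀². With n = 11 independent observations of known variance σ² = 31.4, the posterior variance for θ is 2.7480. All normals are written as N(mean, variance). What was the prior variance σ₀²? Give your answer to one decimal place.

For the Normal–Normal model with known σ², precisions add: τ_n = τ₀ + n/σ².
So 1/σ₀² = 1/2.7480 − 11/31.4 = 0.363901 − 0.350318 = 0.013583.
Hence σ₀² = 1/0.013583 ≈ 73.6.

σ₀² = 73.6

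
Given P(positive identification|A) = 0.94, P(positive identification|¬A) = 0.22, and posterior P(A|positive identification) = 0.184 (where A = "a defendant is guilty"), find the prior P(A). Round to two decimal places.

In odds form, posterior odds = prior odds × likelihood ratio, so prior odds = posterior odds ÷ LR.
Posterior odds = 0.184/(1−0.184) = 0.2255. LR = 0.94/0.22 = 4.2727.
Prior odds = 0.2255/4.2727 = 0.0528, so P(A) = 0.0528/(1+0.0528) ≈ 0.05.

P(A) = 0.05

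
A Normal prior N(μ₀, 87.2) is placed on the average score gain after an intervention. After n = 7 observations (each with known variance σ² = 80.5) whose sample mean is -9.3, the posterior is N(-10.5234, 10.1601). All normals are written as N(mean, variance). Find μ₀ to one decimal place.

μ₀ = -19.8

With known observation variance, the Normal–Normal posterior has precision τ_n = τ₀ + n/σ² and mean μ_n = (τ₀μ₀ + (n/σ²)x̄)/τ_n.
Here τ₀ = 1/87.2 = 0.011468 and τ_data = 7/80.5 = 0.086957, so τ_n = 0.098425.
Rearranging for μ₀: μ₀ = (μ_n·τ_n − τ_data·x̄)/τ₀ = (-10.5234·0.098425 − 0.086957·-9.3) / 0.011468 = -0.227066/0.011468 ≈ -19.8.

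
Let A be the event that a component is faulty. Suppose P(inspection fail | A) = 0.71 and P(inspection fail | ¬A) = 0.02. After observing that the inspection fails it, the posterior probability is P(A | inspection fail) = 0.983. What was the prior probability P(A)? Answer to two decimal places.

Bayes' rule in odds form gives O(A|E) = O(A)·[P(E|A)/P(E|¬A)], hence O(A) = O(A|E)/LR.
Posterior odds = 0.983/(1−0.983) = 57.8235. LR = 0.71/0.02 = 35.5000.
Prior odds = 57.8235/35.5000 = 1.6288, so P(A) = 1.6288/(1+1.6288) ≈ 0.62.

P(A) = 0.62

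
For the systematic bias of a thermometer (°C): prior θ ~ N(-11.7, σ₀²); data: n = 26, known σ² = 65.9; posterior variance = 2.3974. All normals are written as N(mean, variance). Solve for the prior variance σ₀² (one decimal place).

For the Normal–Normal model with known σ², precisions add: τ_n = τ₀ + n/σ².
So 1/σ₀² = 1/2.3974 − 26/65.9 = 0.417119 − 0.394537 = 0.022582.
Hence σ₀² = 1/0.022582 ≈ 44.3.

σ₀² = 44.3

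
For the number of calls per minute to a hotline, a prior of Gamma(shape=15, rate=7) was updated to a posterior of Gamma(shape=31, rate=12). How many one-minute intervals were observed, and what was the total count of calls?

n = 5 one-minute intervals with total 16 calls

A Gamma(α, β) prior (rate parametrization) on a Poisson rate with n observations summing to S gives posterior Gamma(α+S, β+n).
Matching: Σxᵢ = 31 − 15 = 16 and n = 12 − 7 = 5.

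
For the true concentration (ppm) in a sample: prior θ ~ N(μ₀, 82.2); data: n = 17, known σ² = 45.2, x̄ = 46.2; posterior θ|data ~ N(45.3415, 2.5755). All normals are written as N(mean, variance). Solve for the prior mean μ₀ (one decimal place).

The posterior mean is a precision-weighted average: μ_n = (τ₀μ₀ + τ_data·x̄)/(τ₀+τ_data), with τ₀=1/σ₀² and τ_data=n/σ².
Here τ₀ = 1/82.2 = 0.012165 and τ_data = 17/45.2 = 0.376106, so τ_n = 0.388271.
Rearranging for μ₀: μ₀ = (μ_n·τ_n − τ_data·x̄)/τ₀ = (45.3415·0.388271 − 0.376106·46.2) / 0.012165 = 0.228692/0.012165 ≈ 18.8.

μ₀ = 18.8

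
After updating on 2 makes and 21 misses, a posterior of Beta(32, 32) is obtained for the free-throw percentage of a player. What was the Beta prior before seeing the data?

Under Beta–binomial conjugacy the posterior parameters are (a+s, b+f).
So a = 32 − 2 = 30 and b = 32 − 21 = 11.

Beta(30, 11)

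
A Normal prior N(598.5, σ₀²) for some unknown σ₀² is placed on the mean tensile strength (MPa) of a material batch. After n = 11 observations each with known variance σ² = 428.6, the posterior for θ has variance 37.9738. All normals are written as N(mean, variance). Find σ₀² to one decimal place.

Posterior precision equals prior precision plus data precision: 1/σ_n² = 1/σ₀² + n/σ².
So 1/σ₀² = 1/37.9738 − 11/428.6 = 0.026334 − 0.025665 = 0.000669.
Hence σ₀² = 1/0.000669 ≈ 1494.8.

σ₀² = 1494.8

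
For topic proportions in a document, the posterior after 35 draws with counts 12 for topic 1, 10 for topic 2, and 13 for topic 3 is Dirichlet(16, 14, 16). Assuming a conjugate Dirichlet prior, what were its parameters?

For a Dirichlet(α) prior with multinomial counts c, the posterior is Dirichlet(α + c) componentwise.
Subtract each count from the matching posterior parameter: 16−12=4, 14−10=4, 16−13=3.

Dirichlet(4, 4, 3)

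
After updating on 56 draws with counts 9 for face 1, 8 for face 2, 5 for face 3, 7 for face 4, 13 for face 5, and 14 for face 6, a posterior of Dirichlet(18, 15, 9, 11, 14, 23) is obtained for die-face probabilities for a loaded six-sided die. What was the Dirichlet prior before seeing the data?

For a Dirichlet(α) prior with multinomial counts c, the posterior is Dirichlet(α + c) componentwise.
Subtract each count from the matching posterior parameter: 18−9=9, 15−8=7, 9−5=4, 11−7=4, 14−13=1, 23−14=9.

Dirichlet(9, 7, 4, 4, 1, 9)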